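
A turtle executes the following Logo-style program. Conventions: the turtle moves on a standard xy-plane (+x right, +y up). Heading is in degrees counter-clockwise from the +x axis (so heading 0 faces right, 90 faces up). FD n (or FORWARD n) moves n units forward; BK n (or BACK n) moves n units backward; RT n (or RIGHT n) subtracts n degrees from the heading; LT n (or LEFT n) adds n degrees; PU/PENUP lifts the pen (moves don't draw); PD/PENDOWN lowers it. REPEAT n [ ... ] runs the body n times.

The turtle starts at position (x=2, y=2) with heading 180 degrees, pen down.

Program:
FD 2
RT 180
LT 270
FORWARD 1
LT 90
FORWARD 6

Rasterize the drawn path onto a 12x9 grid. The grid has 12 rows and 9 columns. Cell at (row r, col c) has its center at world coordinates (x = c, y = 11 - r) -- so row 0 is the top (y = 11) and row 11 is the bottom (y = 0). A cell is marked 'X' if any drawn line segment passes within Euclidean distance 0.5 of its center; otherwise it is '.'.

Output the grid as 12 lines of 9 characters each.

Answer: .........
.........
.........
.........
.........
.........
.........
.........
.........
XXX......
XXXXXXX..
.........

Derivation:
Segment 0: (2,2) -> (0,2)
Segment 1: (0,2) -> (-0,1)
Segment 2: (-0,1) -> (6,1)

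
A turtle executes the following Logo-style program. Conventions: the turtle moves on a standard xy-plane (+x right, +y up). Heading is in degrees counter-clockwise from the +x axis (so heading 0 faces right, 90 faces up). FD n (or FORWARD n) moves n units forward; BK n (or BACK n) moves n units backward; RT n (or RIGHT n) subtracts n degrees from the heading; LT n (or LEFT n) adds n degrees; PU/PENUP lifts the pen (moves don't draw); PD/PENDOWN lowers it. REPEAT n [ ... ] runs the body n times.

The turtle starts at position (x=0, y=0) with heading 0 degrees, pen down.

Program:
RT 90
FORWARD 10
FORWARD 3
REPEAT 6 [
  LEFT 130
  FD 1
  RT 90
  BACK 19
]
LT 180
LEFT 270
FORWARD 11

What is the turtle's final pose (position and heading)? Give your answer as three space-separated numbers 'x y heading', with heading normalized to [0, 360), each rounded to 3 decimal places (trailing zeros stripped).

Answer: -38.364 -57.753 240

Derivation:
Executing turtle program step by step:
Start: pos=(0,0), heading=0, pen down
RT 90: heading 0 -> 270
FD 10: (0,0) -> (0,-10) [heading=270, draw]
FD 3: (0,-10) -> (0,-13) [heading=270, draw]
REPEAT 6 [
  -- iteration 1/6 --
  LT 130: heading 270 -> 40
  FD 1: (0,-13) -> (0.766,-12.357) [heading=40, draw]
  RT 90: heading 40 -> 310
  BK 19: (0.766,-12.357) -> (-11.447,2.198) [heading=310, draw]
  -- iteration 2/6 --
  LT 130: heading 310 -> 80
  FD 1: (-11.447,2.198) -> (-11.273,3.182) [heading=80, draw]
  RT 90: heading 80 -> 350
  BK 19: (-11.273,3.182) -> (-29.985,6.482) [heading=350, draw]
  -- iteration 3/6 --
  LT 130: heading 350 -> 120
  FD 1: (-29.985,6.482) -> (-30.485,7.348) [heading=120, draw]
  RT 90: heading 120 -> 30
  BK 19: (-30.485,7.348) -> (-46.939,-2.152) [heading=30, draw]
  -- iteration 4/6 --
  LT 130: heading 30 -> 160
  FD 1: (-46.939,-2.152) -> (-47.879,-1.81) [heading=160, draw]
  RT 90: heading 160 -> 70
  BK 19: (-47.879,-1.81) -> (-54.377,-19.664) [heading=70, draw]
  -- iteration 5/6 --
  LT 130: heading 70 -> 200
  FD 1: (-54.377,-19.664) -> (-55.317,-20.006) [heading=200, draw]
  RT 90: heading 200 -> 110
  BK 19: (-55.317,-20.006) -> (-48.818,-37.861) [heading=110, draw]
  -- iteration 6/6 --
  LT 130: heading 110 -> 240
  FD 1: (-48.818,-37.861) -> (-49.318,-38.727) [heading=240, draw]
  RT 90: heading 240 -> 150
  BK 19: (-49.318,-38.727) -> (-32.864,-48.227) [heading=150, draw]
]
LT 180: heading 150 -> 330
LT 270: heading 330 -> 240
FD 11: (-32.864,-48.227) -> (-38.364,-57.753) [heading=240, draw]
Final: pos=(-38.364,-57.753), heading=240, 15 segment(s) drawn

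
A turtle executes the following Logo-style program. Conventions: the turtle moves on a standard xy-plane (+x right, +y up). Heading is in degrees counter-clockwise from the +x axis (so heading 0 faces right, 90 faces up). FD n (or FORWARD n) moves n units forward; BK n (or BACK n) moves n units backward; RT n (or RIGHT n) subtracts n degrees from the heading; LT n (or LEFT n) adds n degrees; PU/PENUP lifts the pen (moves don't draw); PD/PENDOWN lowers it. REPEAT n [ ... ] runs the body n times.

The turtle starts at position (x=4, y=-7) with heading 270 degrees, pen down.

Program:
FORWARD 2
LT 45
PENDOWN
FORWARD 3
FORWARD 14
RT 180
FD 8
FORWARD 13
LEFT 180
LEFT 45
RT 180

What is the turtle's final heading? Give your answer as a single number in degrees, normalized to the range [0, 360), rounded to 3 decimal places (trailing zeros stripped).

Executing turtle program step by step:
Start: pos=(4,-7), heading=270, pen down
FD 2: (4,-7) -> (4,-9) [heading=270, draw]
LT 45: heading 270 -> 315
PD: pen down
FD 3: (4,-9) -> (6.121,-11.121) [heading=315, draw]
FD 14: (6.121,-11.121) -> (16.021,-21.021) [heading=315, draw]
RT 180: heading 315 -> 135
FD 8: (16.021,-21.021) -> (10.364,-15.364) [heading=135, draw]
FD 13: (10.364,-15.364) -> (1.172,-6.172) [heading=135, draw]
LT 180: heading 135 -> 315
LT 45: heading 315 -> 0
RT 180: heading 0 -> 180
Final: pos=(1.172,-6.172), heading=180, 5 segment(s) drawn

Answer: 180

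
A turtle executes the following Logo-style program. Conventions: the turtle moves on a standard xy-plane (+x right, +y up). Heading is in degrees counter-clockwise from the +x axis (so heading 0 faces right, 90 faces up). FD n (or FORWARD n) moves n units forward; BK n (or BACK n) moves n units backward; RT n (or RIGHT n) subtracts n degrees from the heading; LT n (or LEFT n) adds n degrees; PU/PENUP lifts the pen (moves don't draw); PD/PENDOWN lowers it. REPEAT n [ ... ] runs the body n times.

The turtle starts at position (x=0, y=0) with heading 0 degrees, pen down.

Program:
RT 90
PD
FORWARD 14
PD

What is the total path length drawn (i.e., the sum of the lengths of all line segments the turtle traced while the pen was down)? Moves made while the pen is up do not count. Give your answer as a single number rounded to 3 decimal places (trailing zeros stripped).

Executing turtle program step by step:
Start: pos=(0,0), heading=0, pen down
RT 90: heading 0 -> 270
PD: pen down
FD 14: (0,0) -> (0,-14) [heading=270, draw]
PD: pen down
Final: pos=(0,-14), heading=270, 1 segment(s) drawn

Segment lengths:
  seg 1: (0,0) -> (0,-14), length = 14
Total = 14

Answer: 14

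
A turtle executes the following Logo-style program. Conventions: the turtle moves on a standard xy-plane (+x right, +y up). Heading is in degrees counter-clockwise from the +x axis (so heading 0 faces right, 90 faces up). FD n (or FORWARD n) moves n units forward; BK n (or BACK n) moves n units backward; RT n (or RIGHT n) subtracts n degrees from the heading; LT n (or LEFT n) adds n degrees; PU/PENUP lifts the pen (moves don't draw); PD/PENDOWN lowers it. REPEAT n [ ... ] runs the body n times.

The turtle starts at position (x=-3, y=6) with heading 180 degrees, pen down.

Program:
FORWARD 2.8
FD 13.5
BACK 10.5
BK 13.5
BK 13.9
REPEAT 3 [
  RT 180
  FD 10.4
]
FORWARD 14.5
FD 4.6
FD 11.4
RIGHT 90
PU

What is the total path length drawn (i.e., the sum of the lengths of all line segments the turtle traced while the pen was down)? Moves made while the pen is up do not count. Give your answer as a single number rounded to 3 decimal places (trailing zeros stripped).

Answer: 115.9

Derivation:
Executing turtle program step by step:
Start: pos=(-3,6), heading=180, pen down
FD 2.8: (-3,6) -> (-5.8,6) [heading=180, draw]
FD 13.5: (-5.8,6) -> (-19.3,6) [heading=180, draw]
BK 10.5: (-19.3,6) -> (-8.8,6) [heading=180, draw]
BK 13.5: (-8.8,6) -> (4.7,6) [heading=180, draw]
BK 13.9: (4.7,6) -> (18.6,6) [heading=180, draw]
REPEAT 3 [
  -- iteration 1/3 --
  RT 180: heading 180 -> 0
  FD 10.4: (18.6,6) -> (29,6) [heading=0, draw]
  -- iteration 2/3 --
  RT 180: heading 0 -> 180
  FD 10.4: (29,6) -> (18.6,6) [heading=180, draw]
  -- iteration 3/3 --
  RT 180: heading 180 -> 0
  FD 10.4: (18.6,6) -> (29,6) [heading=0, draw]
]
FD 14.5: (29,6) -> (43.5,6) [heading=0, draw]
FD 4.6: (43.5,6) -> (48.1,6) [heading=0, draw]
FD 11.4: (48.1,6) -> (59.5,6) [heading=0, draw]
RT 90: heading 0 -> 270
PU: pen up
Final: pos=(59.5,6), heading=270, 11 segment(s) drawn

Segment lengths:
  seg 1: (-3,6) -> (-5.8,6), length = 2.8
  seg 2: (-5.8,6) -> (-19.3,6), length = 13.5
  seg 3: (-19.3,6) -> (-8.8,6), length = 10.5
  seg 4: (-8.8,6) -> (4.7,6), length = 13.5
  seg 5: (4.7,6) -> (18.6,6), length = 13.9
  seg 6: (18.6,6) -> (29,6), length = 10.4
  seg 7: (29,6) -> (18.6,6), length = 10.4
  seg 8: (18.6,6) -> (29,6), length = 10.4
  seg 9: (29,6) -> (43.5,6), length = 14.5
  seg 10: (43.5,6) -> (48.1,6), length = 4.6
  seg 11: (48.1,6) -> (59.5,6), length = 11.4
Total = 115.9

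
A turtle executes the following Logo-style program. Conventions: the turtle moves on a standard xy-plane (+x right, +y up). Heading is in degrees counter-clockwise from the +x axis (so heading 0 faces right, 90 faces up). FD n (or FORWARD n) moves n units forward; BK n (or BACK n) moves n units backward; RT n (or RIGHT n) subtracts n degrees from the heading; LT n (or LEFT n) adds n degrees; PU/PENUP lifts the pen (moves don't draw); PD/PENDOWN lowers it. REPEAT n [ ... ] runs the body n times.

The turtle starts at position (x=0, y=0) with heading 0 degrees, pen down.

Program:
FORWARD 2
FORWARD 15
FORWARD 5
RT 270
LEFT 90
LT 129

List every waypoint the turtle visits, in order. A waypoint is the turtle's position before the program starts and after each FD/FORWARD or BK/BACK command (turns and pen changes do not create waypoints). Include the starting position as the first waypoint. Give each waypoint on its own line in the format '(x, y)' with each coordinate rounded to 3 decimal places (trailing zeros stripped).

Answer: (0, 0)
(2, 0)
(17, 0)
(22, 0)

Derivation:
Executing turtle program step by step:
Start: pos=(0,0), heading=0, pen down
FD 2: (0,0) -> (2,0) [heading=0, draw]
FD 15: (2,0) -> (17,0) [heading=0, draw]
FD 5: (17,0) -> (22,0) [heading=0, draw]
RT 270: heading 0 -> 90
LT 90: heading 90 -> 180
LT 129: heading 180 -> 309
Final: pos=(22,0), heading=309, 3 segment(s) drawn
Waypoints (4 total):
(0, 0)
(2, 0)
(17, 0)
(22, 0)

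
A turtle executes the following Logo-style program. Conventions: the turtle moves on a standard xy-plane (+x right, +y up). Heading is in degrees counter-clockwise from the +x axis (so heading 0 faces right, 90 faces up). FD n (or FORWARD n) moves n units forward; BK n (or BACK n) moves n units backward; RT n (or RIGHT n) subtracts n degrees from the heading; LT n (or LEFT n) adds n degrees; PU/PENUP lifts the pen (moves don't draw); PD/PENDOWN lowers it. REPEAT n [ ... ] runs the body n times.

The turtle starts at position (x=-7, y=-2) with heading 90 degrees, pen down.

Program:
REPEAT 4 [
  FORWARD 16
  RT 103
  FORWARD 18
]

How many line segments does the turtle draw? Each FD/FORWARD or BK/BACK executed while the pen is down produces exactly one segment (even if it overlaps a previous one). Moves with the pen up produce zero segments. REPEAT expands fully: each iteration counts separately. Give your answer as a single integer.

Answer: 8

Derivation:
Executing turtle program step by step:
Start: pos=(-7,-2), heading=90, pen down
REPEAT 4 [
  -- iteration 1/4 --
  FD 16: (-7,-2) -> (-7,14) [heading=90, draw]
  RT 103: heading 90 -> 347
  FD 18: (-7,14) -> (10.539,9.951) [heading=347, draw]
  -- iteration 2/4 --
  FD 16: (10.539,9.951) -> (26.129,6.352) [heading=347, draw]
  RT 103: heading 347 -> 244
  FD 18: (26.129,6.352) -> (18.238,-9.827) [heading=244, draw]
  -- iteration 3/4 --
  FD 16: (18.238,-9.827) -> (11.224,-24.207) [heading=244, draw]
  RT 103: heading 244 -> 141
  FD 18: (11.224,-24.207) -> (-2.765,-12.88) [heading=141, draw]
  -- iteration 4/4 --
  FD 16: (-2.765,-12.88) -> (-15.199,-2.81) [heading=141, draw]
  RT 103: heading 141 -> 38
  FD 18: (-15.199,-2.81) -> (-1.015,8.271) [heading=38, draw]
]
Final: pos=(-1.015,8.271), heading=38, 8 segment(s) drawn
Segments drawn: 8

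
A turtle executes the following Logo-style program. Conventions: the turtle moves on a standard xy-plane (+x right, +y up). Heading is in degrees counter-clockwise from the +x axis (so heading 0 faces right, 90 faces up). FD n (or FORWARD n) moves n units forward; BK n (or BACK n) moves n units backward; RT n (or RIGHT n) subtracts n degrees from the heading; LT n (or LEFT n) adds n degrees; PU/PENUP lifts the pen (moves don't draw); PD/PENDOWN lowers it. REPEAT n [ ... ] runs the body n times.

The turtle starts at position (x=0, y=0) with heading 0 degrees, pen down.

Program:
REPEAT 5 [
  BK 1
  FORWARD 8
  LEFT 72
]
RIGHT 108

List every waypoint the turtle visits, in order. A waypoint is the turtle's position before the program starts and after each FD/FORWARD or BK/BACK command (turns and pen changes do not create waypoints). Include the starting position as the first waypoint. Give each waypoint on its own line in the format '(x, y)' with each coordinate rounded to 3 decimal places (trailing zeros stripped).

Answer: (0, 0)
(-1, 0)
(7, 0)
(6.691, -0.951)
(9.163, 6.657)
(9.972, 6.07)
(3.5, 10.772)
(4.309, 11.36)
(-2.163, 6.657)
(-2.472, 7.608)
(0, 0)

Derivation:
Executing turtle program step by step:
Start: pos=(0,0), heading=0, pen down
REPEAT 5 [
  -- iteration 1/5 --
  BK 1: (0,0) -> (-1,0) [heading=0, draw]
  FD 8: (-1,0) -> (7,0) [heading=0, draw]
  LT 72: heading 0 -> 72
  -- iteration 2/5 --
  BK 1: (7,0) -> (6.691,-0.951) [heading=72, draw]
  FD 8: (6.691,-0.951) -> (9.163,6.657) [heading=72, draw]
  LT 72: heading 72 -> 144
  -- iteration 3/5 --
  BK 1: (9.163,6.657) -> (9.972,6.07) [heading=144, draw]
  FD 8: (9.972,6.07) -> (3.5,10.772) [heading=144, draw]
  LT 72: heading 144 -> 216
  -- iteration 4/5 --
  BK 1: (3.5,10.772) -> (4.309,11.36) [heading=216, draw]
  FD 8: (4.309,11.36) -> (-2.163,6.657) [heading=216, draw]
  LT 72: heading 216 -> 288
  -- iteration 5/5 --
  BK 1: (-2.163,6.657) -> (-2.472,7.608) [heading=288, draw]
  FD 8: (-2.472,7.608) -> (0,0) [heading=288, draw]
  LT 72: heading 288 -> 0
]
RT 108: heading 0 -> 252
Final: pos=(0,0), heading=252, 10 segment(s) drawn
Waypoints (11 total):
(0, 0)
(-1, 0)
(7, 0)
(6.691, -0.951)
(9.163, 6.657)
(9.972, 6.07)
(3.5, 10.772)
(4.309, 11.36)
(-2.163, 6.657)
(-2.472, 7.608)
(0, 0)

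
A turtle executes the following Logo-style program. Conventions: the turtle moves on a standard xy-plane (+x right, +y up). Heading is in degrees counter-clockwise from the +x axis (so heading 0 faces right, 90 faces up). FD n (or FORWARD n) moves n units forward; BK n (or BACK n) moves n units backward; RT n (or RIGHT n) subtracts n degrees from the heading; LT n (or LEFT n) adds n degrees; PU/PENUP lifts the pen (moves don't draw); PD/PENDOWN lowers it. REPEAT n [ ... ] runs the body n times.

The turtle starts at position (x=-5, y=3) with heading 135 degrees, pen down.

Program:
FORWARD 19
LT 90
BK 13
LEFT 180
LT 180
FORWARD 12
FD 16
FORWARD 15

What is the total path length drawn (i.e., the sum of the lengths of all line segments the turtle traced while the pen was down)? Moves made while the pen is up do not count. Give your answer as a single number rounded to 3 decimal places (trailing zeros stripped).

Executing turtle program step by step:
Start: pos=(-5,3), heading=135, pen down
FD 19: (-5,3) -> (-18.435,16.435) [heading=135, draw]
LT 90: heading 135 -> 225
BK 13: (-18.435,16.435) -> (-9.243,25.627) [heading=225, draw]
LT 180: heading 225 -> 45
LT 180: heading 45 -> 225
FD 12: (-9.243,25.627) -> (-17.728,17.142) [heading=225, draw]
FD 16: (-17.728,17.142) -> (-29.042,5.828) [heading=225, draw]
FD 15: (-29.042,5.828) -> (-39.648,-4.778) [heading=225, draw]
Final: pos=(-39.648,-4.778), heading=225, 5 segment(s) drawn

Segment lengths:
  seg 1: (-5,3) -> (-18.435,16.435), length = 19
  seg 2: (-18.435,16.435) -> (-9.243,25.627), length = 13
  seg 3: (-9.243,25.627) -> (-17.728,17.142), length = 12
  seg 4: (-17.728,17.142) -> (-29.042,5.828), length = 16
  seg 5: (-29.042,5.828) -> (-39.648,-4.778), length = 15
Total = 75

Answer: 75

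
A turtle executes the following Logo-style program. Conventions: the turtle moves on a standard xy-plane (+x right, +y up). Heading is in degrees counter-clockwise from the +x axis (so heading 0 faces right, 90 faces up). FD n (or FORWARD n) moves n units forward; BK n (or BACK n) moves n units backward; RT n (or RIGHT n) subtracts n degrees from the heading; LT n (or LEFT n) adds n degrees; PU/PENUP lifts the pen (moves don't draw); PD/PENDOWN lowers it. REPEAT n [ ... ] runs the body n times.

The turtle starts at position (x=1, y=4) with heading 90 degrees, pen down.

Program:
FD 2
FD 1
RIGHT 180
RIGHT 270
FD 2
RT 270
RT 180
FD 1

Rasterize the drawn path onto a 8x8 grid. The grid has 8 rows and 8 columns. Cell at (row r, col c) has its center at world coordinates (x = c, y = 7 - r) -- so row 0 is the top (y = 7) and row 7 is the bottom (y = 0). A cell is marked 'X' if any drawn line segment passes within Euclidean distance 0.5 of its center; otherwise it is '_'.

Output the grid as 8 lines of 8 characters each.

Segment 0: (1,4) -> (1,6)
Segment 1: (1,6) -> (1,7)
Segment 2: (1,7) -> (3,7)
Segment 3: (3,7) -> (3,6)

Answer: _XXX____
_X_X____
_X______
_X______
________
________
________
________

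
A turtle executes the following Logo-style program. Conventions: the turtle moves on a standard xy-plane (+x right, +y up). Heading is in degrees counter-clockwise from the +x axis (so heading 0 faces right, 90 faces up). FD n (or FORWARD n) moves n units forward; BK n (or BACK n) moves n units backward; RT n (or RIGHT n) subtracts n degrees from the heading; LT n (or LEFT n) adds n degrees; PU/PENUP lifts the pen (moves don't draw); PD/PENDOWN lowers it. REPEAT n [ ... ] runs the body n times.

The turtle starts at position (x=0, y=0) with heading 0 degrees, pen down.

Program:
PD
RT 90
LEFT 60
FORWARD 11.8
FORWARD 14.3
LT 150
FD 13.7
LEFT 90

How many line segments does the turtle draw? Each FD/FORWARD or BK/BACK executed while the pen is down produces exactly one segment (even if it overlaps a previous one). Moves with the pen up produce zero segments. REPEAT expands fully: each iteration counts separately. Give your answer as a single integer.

Executing turtle program step by step:
Start: pos=(0,0), heading=0, pen down
PD: pen down
RT 90: heading 0 -> 270
LT 60: heading 270 -> 330
FD 11.8: (0,0) -> (10.219,-5.9) [heading=330, draw]
FD 14.3: (10.219,-5.9) -> (22.603,-13.05) [heading=330, draw]
LT 150: heading 330 -> 120
FD 13.7: (22.603,-13.05) -> (15.753,-1.185) [heading=120, draw]
LT 90: heading 120 -> 210
Final: pos=(15.753,-1.185), heading=210, 3 segment(s) drawn
Segments drawn: 3

Answer: 3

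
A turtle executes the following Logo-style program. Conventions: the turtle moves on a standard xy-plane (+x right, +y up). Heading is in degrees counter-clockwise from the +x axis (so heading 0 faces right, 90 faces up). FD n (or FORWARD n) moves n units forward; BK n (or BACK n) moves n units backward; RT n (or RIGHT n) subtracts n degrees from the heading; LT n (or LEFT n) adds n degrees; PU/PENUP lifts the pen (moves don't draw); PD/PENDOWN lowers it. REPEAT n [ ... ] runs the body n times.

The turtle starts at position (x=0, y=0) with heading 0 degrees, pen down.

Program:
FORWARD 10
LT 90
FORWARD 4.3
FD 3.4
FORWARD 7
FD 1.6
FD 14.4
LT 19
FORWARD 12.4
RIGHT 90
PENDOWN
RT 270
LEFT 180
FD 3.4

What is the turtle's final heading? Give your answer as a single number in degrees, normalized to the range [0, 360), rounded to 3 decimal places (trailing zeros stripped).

Executing turtle program step by step:
Start: pos=(0,0), heading=0, pen down
FD 10: (0,0) -> (10,0) [heading=0, draw]
LT 90: heading 0 -> 90
FD 4.3: (10,0) -> (10,4.3) [heading=90, draw]
FD 3.4: (10,4.3) -> (10,7.7) [heading=90, draw]
FD 7: (10,7.7) -> (10,14.7) [heading=90, draw]
FD 1.6: (10,14.7) -> (10,16.3) [heading=90, draw]
FD 14.4: (10,16.3) -> (10,30.7) [heading=90, draw]
LT 19: heading 90 -> 109
FD 12.4: (10,30.7) -> (5.963,42.424) [heading=109, draw]
RT 90: heading 109 -> 19
PD: pen down
RT 270: heading 19 -> 109
LT 180: heading 109 -> 289
FD 3.4: (5.963,42.424) -> (7.07,39.21) [heading=289, draw]
Final: pos=(7.07,39.21), heading=289, 8 segment(s) drawn

Answer: 289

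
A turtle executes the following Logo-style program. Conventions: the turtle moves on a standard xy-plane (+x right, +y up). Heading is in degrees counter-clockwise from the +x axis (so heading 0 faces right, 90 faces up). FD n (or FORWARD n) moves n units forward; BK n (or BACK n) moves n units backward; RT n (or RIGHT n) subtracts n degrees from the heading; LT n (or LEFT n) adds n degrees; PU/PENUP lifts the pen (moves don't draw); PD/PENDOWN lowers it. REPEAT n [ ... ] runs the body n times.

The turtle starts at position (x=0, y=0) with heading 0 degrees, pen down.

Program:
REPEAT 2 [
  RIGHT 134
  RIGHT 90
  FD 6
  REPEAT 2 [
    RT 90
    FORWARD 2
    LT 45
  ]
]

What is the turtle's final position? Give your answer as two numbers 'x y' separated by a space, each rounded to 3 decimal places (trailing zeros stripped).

Executing turtle program step by step:
Start: pos=(0,0), heading=0, pen down
REPEAT 2 [
  -- iteration 1/2 --
  RT 134: heading 0 -> 226
  RT 90: heading 226 -> 136
  FD 6: (0,0) -> (-4.316,4.168) [heading=136, draw]
  REPEAT 2 [
    -- iteration 1/2 --
    RT 90: heading 136 -> 46
    FD 2: (-4.316,4.168) -> (-2.927,5.607) [heading=46, draw]
    LT 45: heading 46 -> 91
    -- iteration 2/2 --
    RT 90: heading 91 -> 1
    FD 2: (-2.927,5.607) -> (-0.927,5.642) [heading=1, draw]
    LT 45: heading 1 -> 46
  ]
  -- iteration 2/2 --
  RT 134: heading 46 -> 272
  RT 90: heading 272 -> 182
  FD 6: (-0.927,5.642) -> (-6.923,5.432) [heading=182, draw]
  REPEAT 2 [
    -- iteration 1/2 --
    RT 90: heading 182 -> 92
    FD 2: (-6.923,5.432) -> (-6.993,7.431) [heading=92, draw]
    LT 45: heading 92 -> 137
    -- iteration 2/2 --
    RT 90: heading 137 -> 47
    FD 2: (-6.993,7.431) -> (-5.629,8.894) [heading=47, draw]
    LT 45: heading 47 -> 92
  ]
]
Final: pos=(-5.629,8.894), heading=92, 6 segment(s) drawn

Answer: -5.629 8.894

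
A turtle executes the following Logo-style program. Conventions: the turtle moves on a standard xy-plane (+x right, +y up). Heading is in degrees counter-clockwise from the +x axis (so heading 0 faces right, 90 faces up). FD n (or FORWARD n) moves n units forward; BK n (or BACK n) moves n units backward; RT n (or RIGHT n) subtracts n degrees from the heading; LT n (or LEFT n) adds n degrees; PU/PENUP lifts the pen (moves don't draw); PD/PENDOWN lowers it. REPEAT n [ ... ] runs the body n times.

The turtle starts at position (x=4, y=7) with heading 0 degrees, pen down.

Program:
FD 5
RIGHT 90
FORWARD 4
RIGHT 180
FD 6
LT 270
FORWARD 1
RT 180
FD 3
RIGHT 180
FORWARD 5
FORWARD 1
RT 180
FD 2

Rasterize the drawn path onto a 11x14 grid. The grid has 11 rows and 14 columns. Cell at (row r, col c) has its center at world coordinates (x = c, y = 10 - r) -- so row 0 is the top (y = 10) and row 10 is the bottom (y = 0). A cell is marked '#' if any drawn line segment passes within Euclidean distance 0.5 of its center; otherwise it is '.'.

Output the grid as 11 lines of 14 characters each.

Answer: ..............
.......#######
.........#....
....######....
.........#....
.........#....
.........#....
.........#....
..............
..............
..............

Derivation:
Segment 0: (4,7) -> (9,7)
Segment 1: (9,7) -> (9,3)
Segment 2: (9,3) -> (9,9)
Segment 3: (9,9) -> (10,9)
Segment 4: (10,9) -> (7,9)
Segment 5: (7,9) -> (12,9)
Segment 6: (12,9) -> (13,9)
Segment 7: (13,9) -> (11,9)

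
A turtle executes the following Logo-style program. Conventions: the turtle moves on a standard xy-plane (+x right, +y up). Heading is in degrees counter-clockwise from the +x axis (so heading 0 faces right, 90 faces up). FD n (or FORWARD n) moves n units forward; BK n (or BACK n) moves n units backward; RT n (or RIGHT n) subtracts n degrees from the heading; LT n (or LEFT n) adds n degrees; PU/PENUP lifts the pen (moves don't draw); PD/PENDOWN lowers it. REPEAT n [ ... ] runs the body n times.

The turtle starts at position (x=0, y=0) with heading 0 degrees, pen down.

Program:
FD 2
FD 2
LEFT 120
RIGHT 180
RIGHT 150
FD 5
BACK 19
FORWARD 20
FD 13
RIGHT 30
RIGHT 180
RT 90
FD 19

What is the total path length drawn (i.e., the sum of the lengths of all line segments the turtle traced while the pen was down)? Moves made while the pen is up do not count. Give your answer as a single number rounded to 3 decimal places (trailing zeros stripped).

Answer: 80

Derivation:
Executing turtle program step by step:
Start: pos=(0,0), heading=0, pen down
FD 2: (0,0) -> (2,0) [heading=0, draw]
FD 2: (2,0) -> (4,0) [heading=0, draw]
LT 120: heading 0 -> 120
RT 180: heading 120 -> 300
RT 150: heading 300 -> 150
FD 5: (4,0) -> (-0.33,2.5) [heading=150, draw]
BK 19: (-0.33,2.5) -> (16.124,-7) [heading=150, draw]
FD 20: (16.124,-7) -> (-1.196,3) [heading=150, draw]
FD 13: (-1.196,3) -> (-12.454,9.5) [heading=150, draw]
RT 30: heading 150 -> 120
RT 180: heading 120 -> 300
RT 90: heading 300 -> 210
FD 19: (-12.454,9.5) -> (-28.909,0) [heading=210, draw]
Final: pos=(-28.909,0), heading=210, 7 segment(s) drawn

Segment lengths:
  seg 1: (0,0) -> (2,0), length = 2
  seg 2: (2,0) -> (4,0), length = 2
  seg 3: (4,0) -> (-0.33,2.5), length = 5
  seg 4: (-0.33,2.5) -> (16.124,-7), length = 19
  seg 5: (16.124,-7) -> (-1.196,3), length = 20
  seg 6: (-1.196,3) -> (-12.454,9.5), length = 13
  seg 7: (-12.454,9.5) -> (-28.909,0), length = 19
Total = 80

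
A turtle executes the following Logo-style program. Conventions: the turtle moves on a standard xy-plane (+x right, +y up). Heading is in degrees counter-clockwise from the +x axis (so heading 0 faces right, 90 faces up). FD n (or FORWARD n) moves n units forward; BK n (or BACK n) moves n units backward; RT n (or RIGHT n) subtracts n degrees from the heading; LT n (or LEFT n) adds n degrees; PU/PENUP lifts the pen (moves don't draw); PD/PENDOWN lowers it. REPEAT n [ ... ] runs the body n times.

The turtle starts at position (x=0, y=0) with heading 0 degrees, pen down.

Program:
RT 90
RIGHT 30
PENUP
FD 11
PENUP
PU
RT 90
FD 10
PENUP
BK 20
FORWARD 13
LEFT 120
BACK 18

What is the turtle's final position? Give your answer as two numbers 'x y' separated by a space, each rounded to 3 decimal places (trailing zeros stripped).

Answer: -8.098 9.974

Derivation:
Executing turtle program step by step:
Start: pos=(0,0), heading=0, pen down
RT 90: heading 0 -> 270
RT 30: heading 270 -> 240
PU: pen up
FD 11: (0,0) -> (-5.5,-9.526) [heading=240, move]
PU: pen up
PU: pen up
RT 90: heading 240 -> 150
FD 10: (-5.5,-9.526) -> (-14.16,-4.526) [heading=150, move]
PU: pen up
BK 20: (-14.16,-4.526) -> (3.16,-14.526) [heading=150, move]
FD 13: (3.16,-14.526) -> (-8.098,-8.026) [heading=150, move]
LT 120: heading 150 -> 270
BK 18: (-8.098,-8.026) -> (-8.098,9.974) [heading=270, move]
Final: pos=(-8.098,9.974), heading=270, 0 segment(s) drawn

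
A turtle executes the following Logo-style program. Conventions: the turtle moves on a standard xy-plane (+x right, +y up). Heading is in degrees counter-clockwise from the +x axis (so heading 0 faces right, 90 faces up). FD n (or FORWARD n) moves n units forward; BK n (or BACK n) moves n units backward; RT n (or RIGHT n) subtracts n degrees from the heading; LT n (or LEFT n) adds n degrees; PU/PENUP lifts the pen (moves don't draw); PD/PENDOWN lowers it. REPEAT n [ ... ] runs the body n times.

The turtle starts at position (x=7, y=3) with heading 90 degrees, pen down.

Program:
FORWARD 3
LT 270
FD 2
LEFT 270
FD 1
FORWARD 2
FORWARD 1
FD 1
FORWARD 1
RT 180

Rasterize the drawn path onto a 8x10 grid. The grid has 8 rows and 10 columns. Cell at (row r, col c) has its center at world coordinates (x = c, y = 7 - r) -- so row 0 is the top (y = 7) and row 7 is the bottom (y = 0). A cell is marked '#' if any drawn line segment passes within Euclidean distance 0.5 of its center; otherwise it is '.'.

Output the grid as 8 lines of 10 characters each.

Answer: ..........
.......###
.......#.#
.......#.#
.......#.#
.........#
.........#
.........#

Derivation:
Segment 0: (7,3) -> (7,6)
Segment 1: (7,6) -> (9,6)
Segment 2: (9,6) -> (9,5)
Segment 3: (9,5) -> (9,3)
Segment 4: (9,3) -> (9,2)
Segment 5: (9,2) -> (9,1)
Segment 6: (9,1) -> (9,-0)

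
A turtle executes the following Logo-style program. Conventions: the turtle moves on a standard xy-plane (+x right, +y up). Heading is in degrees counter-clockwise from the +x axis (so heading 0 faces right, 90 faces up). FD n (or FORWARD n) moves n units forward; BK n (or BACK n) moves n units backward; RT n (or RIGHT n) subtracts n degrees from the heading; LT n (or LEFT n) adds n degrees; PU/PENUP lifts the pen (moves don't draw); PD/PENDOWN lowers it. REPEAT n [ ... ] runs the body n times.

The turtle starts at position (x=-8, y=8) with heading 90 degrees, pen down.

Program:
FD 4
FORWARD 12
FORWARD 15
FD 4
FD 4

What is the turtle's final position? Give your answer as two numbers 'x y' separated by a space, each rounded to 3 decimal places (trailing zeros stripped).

Executing turtle program step by step:
Start: pos=(-8,8), heading=90, pen down
FD 4: (-8,8) -> (-8,12) [heading=90, draw]
FD 12: (-8,12) -> (-8,24) [heading=90, draw]
FD 15: (-8,24) -> (-8,39) [heading=90, draw]
FD 4: (-8,39) -> (-8,43) [heading=90, draw]
FD 4: (-8,43) -> (-8,47) [heading=90, draw]
Final: pos=(-8,47), heading=90, 5 segment(s) drawn

Answer: -8 47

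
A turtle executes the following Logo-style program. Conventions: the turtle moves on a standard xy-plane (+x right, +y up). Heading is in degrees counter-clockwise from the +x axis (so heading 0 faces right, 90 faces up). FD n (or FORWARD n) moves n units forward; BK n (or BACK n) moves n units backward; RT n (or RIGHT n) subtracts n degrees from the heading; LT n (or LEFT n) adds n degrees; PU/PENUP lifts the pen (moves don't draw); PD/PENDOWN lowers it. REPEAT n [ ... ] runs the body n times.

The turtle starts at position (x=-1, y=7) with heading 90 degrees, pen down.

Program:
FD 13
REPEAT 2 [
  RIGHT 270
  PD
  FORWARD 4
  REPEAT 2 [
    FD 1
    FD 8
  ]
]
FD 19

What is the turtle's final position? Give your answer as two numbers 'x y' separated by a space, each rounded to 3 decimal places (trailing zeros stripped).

Answer: -23 -21

Derivation:
Executing turtle program step by step:
Start: pos=(-1,7), heading=90, pen down
FD 13: (-1,7) -> (-1,20) [heading=90, draw]
REPEAT 2 [
  -- iteration 1/2 --
  RT 270: heading 90 -> 180
  PD: pen down
  FD 4: (-1,20) -> (-5,20) [heading=180, draw]
  REPEAT 2 [
    -- iteration 1/2 --
    FD 1: (-5,20) -> (-6,20) [heading=180, draw]
    FD 8: (-6,20) -> (-14,20) [heading=180, draw]
    -- iteration 2/2 --
    FD 1: (-14,20) -> (-15,20) [heading=180, draw]
    FD 8: (-15,20) -> (-23,20) [heading=180, draw]
  ]
  -- iteration 2/2 --
  RT 270: heading 180 -> 270
  PD: pen down
  FD 4: (-23,20) -> (-23,16) [heading=270, draw]
  REPEAT 2 [
    -- iteration 1/2 --
    FD 1: (-23,16) -> (-23,15) [heading=270, draw]
    FD 8: (-23,15) -> (-23,7) [heading=270, draw]
    -- iteration 2/2 --
    FD 1: (-23,7) -> (-23,6) [heading=270, draw]
    FD 8: (-23,6) -> (-23,-2) [heading=270, draw]
  ]
]
FD 19: (-23,-2) -> (-23,-21) [heading=270, draw]
Final: pos=(-23,-21), heading=270, 12 segment(s) drawn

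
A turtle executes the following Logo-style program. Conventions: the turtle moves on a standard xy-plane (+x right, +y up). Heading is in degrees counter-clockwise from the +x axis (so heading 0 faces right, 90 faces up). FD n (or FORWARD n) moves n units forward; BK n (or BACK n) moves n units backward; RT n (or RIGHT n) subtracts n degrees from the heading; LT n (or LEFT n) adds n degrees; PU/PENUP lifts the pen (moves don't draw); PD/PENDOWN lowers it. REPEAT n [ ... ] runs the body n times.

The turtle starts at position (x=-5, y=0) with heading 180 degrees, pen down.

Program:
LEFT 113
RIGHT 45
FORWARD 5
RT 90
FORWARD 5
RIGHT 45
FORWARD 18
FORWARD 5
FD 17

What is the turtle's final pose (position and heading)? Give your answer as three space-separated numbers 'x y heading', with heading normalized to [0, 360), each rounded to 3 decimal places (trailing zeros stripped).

Executing turtle program step by step:
Start: pos=(-5,0), heading=180, pen down
LT 113: heading 180 -> 293
RT 45: heading 293 -> 248
FD 5: (-5,0) -> (-6.873,-4.636) [heading=248, draw]
RT 90: heading 248 -> 158
FD 5: (-6.873,-4.636) -> (-11.509,-2.763) [heading=158, draw]
RT 45: heading 158 -> 113
FD 18: (-11.509,-2.763) -> (-18.542,13.806) [heading=113, draw]
FD 5: (-18.542,13.806) -> (-20.496,18.409) [heading=113, draw]
FD 17: (-20.496,18.409) -> (-27.138,34.057) [heading=113, draw]
Final: pos=(-27.138,34.057), heading=113, 5 segment(s) drawn

Answer: -27.138 34.057 113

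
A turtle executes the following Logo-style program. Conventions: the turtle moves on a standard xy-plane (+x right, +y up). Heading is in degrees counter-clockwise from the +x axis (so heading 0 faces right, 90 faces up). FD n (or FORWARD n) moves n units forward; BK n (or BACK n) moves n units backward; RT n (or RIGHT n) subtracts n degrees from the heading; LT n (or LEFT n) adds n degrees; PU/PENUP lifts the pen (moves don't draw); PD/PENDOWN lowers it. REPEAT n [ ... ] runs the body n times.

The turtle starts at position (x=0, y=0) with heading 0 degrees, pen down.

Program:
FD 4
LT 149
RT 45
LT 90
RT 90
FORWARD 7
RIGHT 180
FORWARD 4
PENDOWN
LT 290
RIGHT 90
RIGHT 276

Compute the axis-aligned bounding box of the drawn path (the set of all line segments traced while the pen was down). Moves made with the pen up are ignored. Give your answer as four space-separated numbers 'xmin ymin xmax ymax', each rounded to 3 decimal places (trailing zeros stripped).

Answer: 0 0 4 6.792

Derivation:
Executing turtle program step by step:
Start: pos=(0,0), heading=0, pen down
FD 4: (0,0) -> (4,0) [heading=0, draw]
LT 149: heading 0 -> 149
RT 45: heading 149 -> 104
LT 90: heading 104 -> 194
RT 90: heading 194 -> 104
FD 7: (4,0) -> (2.307,6.792) [heading=104, draw]
RT 180: heading 104 -> 284
FD 4: (2.307,6.792) -> (3.274,2.911) [heading=284, draw]
PD: pen down
LT 290: heading 284 -> 214
RT 90: heading 214 -> 124
RT 276: heading 124 -> 208
Final: pos=(3.274,2.911), heading=208, 3 segment(s) drawn

Segment endpoints: x in {0, 2.307, 3.274, 4}, y in {0, 2.911, 6.792}
xmin=0, ymin=0, xmax=4, ymax=6.792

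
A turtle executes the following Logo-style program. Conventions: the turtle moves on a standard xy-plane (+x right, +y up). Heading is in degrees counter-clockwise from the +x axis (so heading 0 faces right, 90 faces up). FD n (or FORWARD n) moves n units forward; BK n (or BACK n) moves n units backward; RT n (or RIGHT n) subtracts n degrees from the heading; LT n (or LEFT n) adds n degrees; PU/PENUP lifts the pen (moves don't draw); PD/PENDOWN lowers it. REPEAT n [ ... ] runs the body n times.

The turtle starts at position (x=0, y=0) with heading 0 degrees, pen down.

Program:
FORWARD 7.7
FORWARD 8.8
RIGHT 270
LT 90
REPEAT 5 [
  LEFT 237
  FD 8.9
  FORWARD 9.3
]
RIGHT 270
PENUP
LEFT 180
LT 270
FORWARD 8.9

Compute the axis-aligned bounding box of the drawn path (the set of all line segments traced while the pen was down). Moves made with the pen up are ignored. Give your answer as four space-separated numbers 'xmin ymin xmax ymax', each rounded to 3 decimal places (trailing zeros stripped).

Answer: 0 -2.57 33.815 15.264

Derivation:
Executing turtle program step by step:
Start: pos=(0,0), heading=0, pen down
FD 7.7: (0,0) -> (7.7,0) [heading=0, draw]
FD 8.8: (7.7,0) -> (16.5,0) [heading=0, draw]
RT 270: heading 0 -> 90
LT 90: heading 90 -> 180
REPEAT 5 [
  -- iteration 1/5 --
  LT 237: heading 180 -> 57
  FD 8.9: (16.5,0) -> (21.347,7.464) [heading=57, draw]
  FD 9.3: (21.347,7.464) -> (26.412,15.264) [heading=57, draw]
  -- iteration 2/5 --
  LT 237: heading 57 -> 294
  FD 8.9: (26.412,15.264) -> (30.032,7.133) [heading=294, draw]
  FD 9.3: (30.032,7.133) -> (33.815,-1.363) [heading=294, draw]
  -- iteration 3/5 --
  LT 237: heading 294 -> 171
  FD 8.9: (33.815,-1.363) -> (25.025,0.03) [heading=171, draw]
  FD 9.3: (25.025,0.03) -> (15.839,1.484) [heading=171, draw]
  -- iteration 4/5 --
  LT 237: heading 171 -> 48
  FD 8.9: (15.839,1.484) -> (21.794,8.098) [heading=48, draw]
  FD 9.3: (21.794,8.098) -> (28.017,15.01) [heading=48, draw]
  -- iteration 5/5 --
  LT 237: heading 48 -> 285
  FD 8.9: (28.017,15.01) -> (30.321,6.413) [heading=285, draw]
  FD 9.3: (30.321,6.413) -> (32.728,-2.57) [heading=285, draw]
]
RT 270: heading 285 -> 15
PU: pen up
LT 180: heading 15 -> 195
LT 270: heading 195 -> 105
FD 8.9: (32.728,-2.57) -> (30.424,6.027) [heading=105, move]
Final: pos=(30.424,6.027), heading=105, 12 segment(s) drawn

Segment endpoints: x in {0, 7.7, 15.839, 16.5, 21.347, 21.794, 25.025, 26.412, 28.017, 30.032, 30.321, 32.728, 33.815}, y in {-2.57, -1.363, 0, 0.03, 1.484, 6.413, 7.133, 7.464, 8.098, 15.01, 15.264}
xmin=0, ymin=-2.57, xmax=33.815, ymax=15.264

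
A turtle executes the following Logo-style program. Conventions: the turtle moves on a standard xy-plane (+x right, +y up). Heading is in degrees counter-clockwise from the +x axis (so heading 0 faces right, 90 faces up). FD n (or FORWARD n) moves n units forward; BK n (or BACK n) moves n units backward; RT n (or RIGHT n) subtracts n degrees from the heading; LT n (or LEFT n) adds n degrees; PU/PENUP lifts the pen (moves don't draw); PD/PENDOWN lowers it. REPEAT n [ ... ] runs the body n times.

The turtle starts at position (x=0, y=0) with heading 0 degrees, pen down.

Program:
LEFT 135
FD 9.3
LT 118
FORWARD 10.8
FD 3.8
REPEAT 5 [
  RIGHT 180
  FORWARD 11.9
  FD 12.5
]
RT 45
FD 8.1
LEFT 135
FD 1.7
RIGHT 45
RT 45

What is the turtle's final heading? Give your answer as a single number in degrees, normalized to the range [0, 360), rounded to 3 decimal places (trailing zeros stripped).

Executing turtle program step by step:
Start: pos=(0,0), heading=0, pen down
LT 135: heading 0 -> 135
FD 9.3: (0,0) -> (-6.576,6.576) [heading=135, draw]
LT 118: heading 135 -> 253
FD 10.8: (-6.576,6.576) -> (-9.734,-3.752) [heading=253, draw]
FD 3.8: (-9.734,-3.752) -> (-10.845,-7.386) [heading=253, draw]
REPEAT 5 [
  -- iteration 1/5 --
  RT 180: heading 253 -> 73
  FD 11.9: (-10.845,-7.386) -> (-7.365,3.994) [heading=73, draw]
  FD 12.5: (-7.365,3.994) -> (-3.711,15.948) [heading=73, draw]
  -- iteration 2/5 --
  RT 180: heading 73 -> 253
  FD 11.9: (-3.711,15.948) -> (-7.19,4.568) [heading=253, draw]
  FD 12.5: (-7.19,4.568) -> (-10.845,-7.386) [heading=253, draw]
  -- iteration 3/5 --
  RT 180: heading 253 -> 73
  FD 11.9: (-10.845,-7.386) -> (-7.365,3.994) [heading=73, draw]
  FD 12.5: (-7.365,3.994) -> (-3.711,15.948) [heading=73, draw]
  -- iteration 4/5 --
  RT 180: heading 73 -> 253
  FD 11.9: (-3.711,15.948) -> (-7.19,4.568) [heading=253, draw]
  FD 12.5: (-7.19,4.568) -> (-10.845,-7.386) [heading=253, draw]
  -- iteration 5/5 --
  RT 180: heading 253 -> 73
  FD 11.9: (-10.845,-7.386) -> (-7.365,3.994) [heading=73, draw]
  FD 12.5: (-7.365,3.994) -> (-3.711,15.948) [heading=73, draw]
]
RT 45: heading 73 -> 28
FD 8.1: (-3.711,15.948) -> (3.441,19.751) [heading=28, draw]
LT 135: heading 28 -> 163
FD 1.7: (3.441,19.751) -> (1.815,20.248) [heading=163, draw]
RT 45: heading 163 -> 118
RT 45: heading 118 -> 73
Final: pos=(1.815,20.248), heading=73, 15 segment(s) drawn

Answer: 73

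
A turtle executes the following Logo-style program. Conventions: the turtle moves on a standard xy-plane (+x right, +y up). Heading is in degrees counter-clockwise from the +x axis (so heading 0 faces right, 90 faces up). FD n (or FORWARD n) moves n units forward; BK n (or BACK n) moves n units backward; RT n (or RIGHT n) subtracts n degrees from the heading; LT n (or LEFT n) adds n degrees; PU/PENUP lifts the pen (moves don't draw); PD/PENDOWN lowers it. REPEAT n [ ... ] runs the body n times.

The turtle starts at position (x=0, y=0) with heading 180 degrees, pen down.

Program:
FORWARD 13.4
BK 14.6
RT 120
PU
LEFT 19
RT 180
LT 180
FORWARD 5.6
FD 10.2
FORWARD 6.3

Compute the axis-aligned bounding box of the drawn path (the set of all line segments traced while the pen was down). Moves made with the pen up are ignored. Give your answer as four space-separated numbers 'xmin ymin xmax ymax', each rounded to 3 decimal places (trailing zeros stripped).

Executing turtle program step by step:
Start: pos=(0,0), heading=180, pen down
FD 13.4: (0,0) -> (-13.4,0) [heading=180, draw]
BK 14.6: (-13.4,0) -> (1.2,0) [heading=180, draw]
RT 120: heading 180 -> 60
PU: pen up
LT 19: heading 60 -> 79
RT 180: heading 79 -> 259
LT 180: heading 259 -> 79
FD 5.6: (1.2,0) -> (2.269,5.497) [heading=79, move]
FD 10.2: (2.269,5.497) -> (4.215,15.51) [heading=79, move]
FD 6.3: (4.215,15.51) -> (5.417,21.694) [heading=79, move]
Final: pos=(5.417,21.694), heading=79, 2 segment(s) drawn

Segment endpoints: x in {-13.4, 0, 1.2}, y in {0, 0, 0}
xmin=-13.4, ymin=0, xmax=1.2, ymax=0

Answer: -13.4 0 1.2 0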